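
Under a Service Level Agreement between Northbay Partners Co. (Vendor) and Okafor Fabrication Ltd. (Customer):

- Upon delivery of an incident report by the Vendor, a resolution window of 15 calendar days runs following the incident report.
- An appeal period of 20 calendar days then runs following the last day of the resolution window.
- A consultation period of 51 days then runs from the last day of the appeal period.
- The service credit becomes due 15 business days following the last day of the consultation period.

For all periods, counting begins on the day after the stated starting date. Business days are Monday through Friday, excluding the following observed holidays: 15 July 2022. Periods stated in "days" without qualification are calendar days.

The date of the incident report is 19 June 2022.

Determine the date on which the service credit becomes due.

4 October 2022

The last day of the resolution window: 19 June 2022 + 15 days = 4 July 2022.
Adding 20 calendar days to 4 July 2022 gives 24 July 2022, which is the last day of the appeal period.
The last day of the consultation period: 51 calendar days after 24 July 2022 is 13 September 2022.
The date on which the service credit becomes due: counting 15 business days from Tuesday, 13 September 2022 (Sep 14, Sep 15, Sep 16, Sep 19, …, Sep 30, Oct 3, Oct 4, skipping weekends) reaches Tuesday, 4 October 2022.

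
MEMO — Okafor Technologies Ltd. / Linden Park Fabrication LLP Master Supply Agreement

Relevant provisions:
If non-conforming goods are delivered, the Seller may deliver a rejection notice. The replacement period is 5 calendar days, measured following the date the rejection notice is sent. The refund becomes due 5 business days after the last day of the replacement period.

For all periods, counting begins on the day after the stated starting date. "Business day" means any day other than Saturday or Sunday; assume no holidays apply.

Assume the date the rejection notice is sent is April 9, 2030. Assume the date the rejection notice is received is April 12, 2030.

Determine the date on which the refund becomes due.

Adding 5 calendar days to April 9, 2030 gives April 14, 2030, which is the last day of the replacement period.
The date on which the refund becomes due: counting 5 business days from Sunday, April 14, 2030 (Apr 15, Apr 16, Apr 17, Apr 18, Apr 19, skipping weekends) reaches Friday, April 19, 2030.

April 19, 2030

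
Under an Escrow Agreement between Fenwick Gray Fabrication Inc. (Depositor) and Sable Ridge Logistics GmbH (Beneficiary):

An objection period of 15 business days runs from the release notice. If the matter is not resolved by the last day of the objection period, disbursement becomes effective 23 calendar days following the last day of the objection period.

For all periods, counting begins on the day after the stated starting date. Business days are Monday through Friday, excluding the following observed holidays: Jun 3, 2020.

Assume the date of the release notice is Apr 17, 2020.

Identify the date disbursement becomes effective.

May 31, 2020

The last day of the objection period: 15 business days after Friday, Apr 17, 2020, skipping weekends — Apr 20, Apr 21, Apr 22, Apr 23, …, May 6, May 7, May 8 — lands on Friday, May 8, 2020.
Adding 23 calendar days to May 8, 2020 gives May 31, 2020, which is the date disbursement becomes effective.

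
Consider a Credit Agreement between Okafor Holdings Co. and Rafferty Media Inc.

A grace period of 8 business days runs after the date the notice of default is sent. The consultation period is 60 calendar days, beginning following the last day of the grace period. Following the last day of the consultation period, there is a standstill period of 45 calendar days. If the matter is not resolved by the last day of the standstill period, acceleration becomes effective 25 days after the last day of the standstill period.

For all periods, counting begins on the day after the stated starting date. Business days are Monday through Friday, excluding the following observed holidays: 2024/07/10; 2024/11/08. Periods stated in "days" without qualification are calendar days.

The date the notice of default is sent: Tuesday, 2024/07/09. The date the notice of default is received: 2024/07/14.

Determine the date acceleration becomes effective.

2024/11/29

The last day of the grace period: counting 8 business days from Tuesday, 2024/07/09 (Jul 11, Jul 12, Jul 15, Jul 16, Jul 17, Jul 18, Jul 19, Jul 22, skipping weekends and the listed holiday on Jul 10) reaches Monday, 2024/07/22.
The last day of the consultation period: 2024/07/22 + 60 days = 2024/09/20.
The last day of the standstill period: 2024/09/20 + 45 days = 2024/11/04.
The date acceleration becomes effective: 2024/11/04 + 25 days = 2024/11/29.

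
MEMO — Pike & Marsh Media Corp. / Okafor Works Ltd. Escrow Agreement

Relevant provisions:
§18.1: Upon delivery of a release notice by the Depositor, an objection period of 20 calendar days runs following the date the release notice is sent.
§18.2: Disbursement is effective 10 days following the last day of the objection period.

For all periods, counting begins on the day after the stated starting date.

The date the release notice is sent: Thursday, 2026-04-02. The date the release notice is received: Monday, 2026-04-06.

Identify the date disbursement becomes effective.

2026-05-02

The last day of the objection period: 20 calendar days after 2026-04-02 is 2026-04-22.
The date disbursement becomes effective: 2026-04-22 + 10 days = 2026-05-02.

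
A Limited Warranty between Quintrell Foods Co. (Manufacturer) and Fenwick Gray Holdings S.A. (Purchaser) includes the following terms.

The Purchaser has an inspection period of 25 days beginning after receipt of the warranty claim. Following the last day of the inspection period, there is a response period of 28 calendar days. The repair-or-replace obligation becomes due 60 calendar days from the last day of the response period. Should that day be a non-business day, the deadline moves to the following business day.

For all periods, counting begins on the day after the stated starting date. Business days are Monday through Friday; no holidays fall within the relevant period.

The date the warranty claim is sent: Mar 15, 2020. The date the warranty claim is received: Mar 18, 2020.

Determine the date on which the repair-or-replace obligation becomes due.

Adding 25 calendar days to Mar 18, 2020 gives Apr 12, 2020, which is the last day of the inspection period.
Adding 28 calendar days to Apr 12, 2020 gives May 10, 2020, which is the last day of the response period.
The date on which the repair-or-replace obligation becomes due: May 10, 2020 + 60 days = Jul 9, 2020. Jul 9, 2020 is a Thursday, so no roll-forward applies.

Jul 9, 2020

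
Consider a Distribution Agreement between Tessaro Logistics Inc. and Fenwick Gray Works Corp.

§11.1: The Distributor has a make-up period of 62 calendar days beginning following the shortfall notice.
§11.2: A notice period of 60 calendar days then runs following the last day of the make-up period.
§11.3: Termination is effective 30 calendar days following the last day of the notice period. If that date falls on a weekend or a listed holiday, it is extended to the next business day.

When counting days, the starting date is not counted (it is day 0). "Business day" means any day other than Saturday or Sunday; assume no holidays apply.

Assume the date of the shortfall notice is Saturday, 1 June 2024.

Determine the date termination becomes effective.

31 October 2024

The last day of the make-up period: 1 June 2024 + 62 days = 2 August 2024.
The last day of the notice period: 60 calendar days after 2 August 2024 is 1 October 2024.
The date termination becomes effective: 1 October 2024 + 30 days = 31 October 2024. 31 October 2024 is a Thursday, so no roll-forward applies.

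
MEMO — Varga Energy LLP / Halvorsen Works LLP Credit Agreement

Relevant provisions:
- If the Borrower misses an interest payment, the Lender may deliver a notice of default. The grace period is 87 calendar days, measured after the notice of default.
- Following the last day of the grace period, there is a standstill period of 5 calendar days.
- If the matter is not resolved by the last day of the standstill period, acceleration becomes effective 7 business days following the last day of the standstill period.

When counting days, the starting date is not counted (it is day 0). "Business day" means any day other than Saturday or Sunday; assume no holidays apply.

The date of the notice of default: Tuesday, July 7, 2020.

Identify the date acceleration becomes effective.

October 16, 2020

Adding 87 calendar days to July 7, 2020 gives October 2, 2020, which is the last day of the grace period.
The last day of the standstill period: October 2, 2020 + 5 days = October 7, 2020.
The date acceleration becomes effective: 7 business days after Wednesday, October 7, 2020, skipping weekends — Oct 8, Oct 9, Oct 12, Oct 13, Oct 14, Oct 15, Oct 16 — lands on Friday, October 16, 2020.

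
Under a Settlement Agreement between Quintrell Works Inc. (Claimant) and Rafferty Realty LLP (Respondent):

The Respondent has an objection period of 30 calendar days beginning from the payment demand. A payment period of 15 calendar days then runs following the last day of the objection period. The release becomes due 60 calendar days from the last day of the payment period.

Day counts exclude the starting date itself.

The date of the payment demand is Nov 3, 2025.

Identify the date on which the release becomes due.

Feb 16, 2026

The last day of the objection period: Nov 3, 2025 + 30 days = Dec 3, 2025.
The last day of the payment period: Dec 3, 2025 + 15 days = Dec 18, 2025.
Adding 60 calendar days to Dec 18, 2025 gives Feb 16, 2026, which is the date on which the release becomes due.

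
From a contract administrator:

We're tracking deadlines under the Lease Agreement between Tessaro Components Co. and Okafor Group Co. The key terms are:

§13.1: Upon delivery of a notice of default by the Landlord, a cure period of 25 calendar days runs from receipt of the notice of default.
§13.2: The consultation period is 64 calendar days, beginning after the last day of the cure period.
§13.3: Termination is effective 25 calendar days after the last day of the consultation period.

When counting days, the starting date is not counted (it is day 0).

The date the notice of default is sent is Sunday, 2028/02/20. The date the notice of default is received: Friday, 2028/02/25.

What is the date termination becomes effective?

The last day of the cure period: 2028/02/25 + 25 days = 2028/03/21.
The last day of the consultation period: 64 calendar days after 2028/03/21 is 2028/05/24.
The date termination becomes effective: 25 calendar days after 2028/05/24 is 2028/06/18.

2028/06/18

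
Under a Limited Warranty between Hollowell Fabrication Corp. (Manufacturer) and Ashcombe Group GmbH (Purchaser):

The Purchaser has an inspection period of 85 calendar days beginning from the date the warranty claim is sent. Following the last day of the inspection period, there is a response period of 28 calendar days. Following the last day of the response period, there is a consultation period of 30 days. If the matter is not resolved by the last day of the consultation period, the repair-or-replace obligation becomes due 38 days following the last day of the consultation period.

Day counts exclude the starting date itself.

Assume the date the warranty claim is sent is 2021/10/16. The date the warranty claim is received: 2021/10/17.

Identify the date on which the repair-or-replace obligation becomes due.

Adding 85 calendar days to 2021/10/16 gives 2022/01/09, which is the last day of the inspection period.
The last day of the response period: 28 calendar days after 2022/01/09 is 2022/02/06.
The last day of the consultation period: 30 calendar days after 2022/02/06 is 2022/03/08.
Adding 38 calendar days to 2022/03/08 gives 2022/04/15, which is the date on which the repair-or-replace obligation becomes due.

2022/04/15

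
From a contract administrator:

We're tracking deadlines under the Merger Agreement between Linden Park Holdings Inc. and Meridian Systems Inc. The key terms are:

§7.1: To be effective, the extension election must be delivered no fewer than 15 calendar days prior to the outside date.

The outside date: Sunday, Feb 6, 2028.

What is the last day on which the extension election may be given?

Counting back 15 calendar days from Feb 6, 2028 gives Jan 22, 2028.

Jan 22, 2028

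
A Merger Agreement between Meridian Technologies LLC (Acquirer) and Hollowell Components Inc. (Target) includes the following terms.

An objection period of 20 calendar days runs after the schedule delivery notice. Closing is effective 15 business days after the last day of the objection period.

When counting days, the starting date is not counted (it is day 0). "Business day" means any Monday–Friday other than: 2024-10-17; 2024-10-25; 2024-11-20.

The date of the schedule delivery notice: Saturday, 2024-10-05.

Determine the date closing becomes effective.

2024-11-15

The last day of the objection period: 2024-10-05 + 20 days = 2024-10-25.
The date closing becomes effective: counting 15 business days from Friday, 2024-10-25 (Oct 28, Oct 29, Oct 30, Oct 31, …, Nov 13, Nov 14, Nov 15, skipping weekends) reaches Friday, 2024-11-15.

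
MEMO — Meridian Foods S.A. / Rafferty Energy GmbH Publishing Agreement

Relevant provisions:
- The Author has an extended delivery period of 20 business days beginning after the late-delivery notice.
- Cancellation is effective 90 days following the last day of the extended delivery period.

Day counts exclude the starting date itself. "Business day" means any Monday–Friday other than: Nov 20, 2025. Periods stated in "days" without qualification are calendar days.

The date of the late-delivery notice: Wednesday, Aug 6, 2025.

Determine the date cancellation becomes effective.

From Wednesday, Aug 6, 2025, 20 business days (Aug 7, Aug 8, Aug 11, Aug 12, …, Sep 1, Sep 2, Sep 3, skipping weekends) brings us to Wednesday, Sep 3, 2025, which is the last day of the extended delivery period.
The date cancellation becomes effective: Sep 3, 2025 + 90 days = Dec 2, 2025.

Dec 2, 2025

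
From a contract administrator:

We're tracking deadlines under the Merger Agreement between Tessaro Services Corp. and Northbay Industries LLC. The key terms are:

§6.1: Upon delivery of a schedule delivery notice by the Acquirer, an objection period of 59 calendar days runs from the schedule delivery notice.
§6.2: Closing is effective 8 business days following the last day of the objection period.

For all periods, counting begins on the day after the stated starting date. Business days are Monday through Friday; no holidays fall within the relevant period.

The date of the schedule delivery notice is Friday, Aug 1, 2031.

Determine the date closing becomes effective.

The last day of the objection period: Aug 1, 2031 + 59 days = Sep 29, 2031.
From Monday, Sep 29, 2031, 8 business days (Sep 30, Oct 1, Oct 2, Oct 3, Oct 6, Oct 7, Oct 8, Oct 9, skipping weekends) brings us to Thursday, Oct 9, 2031, which is the date closing becomes effective.

Oct 9, 2031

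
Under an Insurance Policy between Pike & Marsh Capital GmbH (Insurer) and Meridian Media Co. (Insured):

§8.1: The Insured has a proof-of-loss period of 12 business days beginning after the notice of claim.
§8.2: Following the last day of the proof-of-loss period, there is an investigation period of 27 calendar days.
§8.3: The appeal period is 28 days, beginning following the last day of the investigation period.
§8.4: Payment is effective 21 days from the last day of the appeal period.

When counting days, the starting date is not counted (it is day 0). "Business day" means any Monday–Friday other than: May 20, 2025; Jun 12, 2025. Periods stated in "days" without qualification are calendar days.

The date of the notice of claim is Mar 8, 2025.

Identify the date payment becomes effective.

From Saturday, Mar 8, 2025, 12 business days (Mar 10, Mar 11, Mar 12, Mar 13, …, Mar 21, Mar 24, Mar 25, skipping weekends) brings us to Tuesday, Mar 25, 2025, which is the last day of the proof-of-loss period.
The last day of the investigation period: Mar 25, 2025 + 27 days = Apr 21, 2025.
Adding 28 calendar days to Apr 21, 2025 gives May 19, 2025, which is the last day of the appeal period.
The date payment becomes effective: May 19, 2025 + 21 days = Jun 9, 2025.

Jun 9, 2025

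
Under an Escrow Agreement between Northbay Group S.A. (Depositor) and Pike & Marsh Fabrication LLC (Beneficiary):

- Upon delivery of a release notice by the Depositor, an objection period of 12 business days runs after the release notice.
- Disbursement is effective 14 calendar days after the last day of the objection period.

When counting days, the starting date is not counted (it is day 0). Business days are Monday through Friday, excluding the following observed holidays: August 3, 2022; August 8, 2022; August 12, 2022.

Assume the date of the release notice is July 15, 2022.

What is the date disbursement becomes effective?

From Friday, July 15, 2022, 12 business days (Jul 18, Jul 19, Jul 20, Jul 21, …, Jul 29, Aug 1, Aug 2, skipping weekends) brings us to Tuesday, August 2, 2022, which is the last day of the objection period.
The date disbursement becomes effective: August 2, 2022 + 14 days = August 16, 2022.

August 16, 2022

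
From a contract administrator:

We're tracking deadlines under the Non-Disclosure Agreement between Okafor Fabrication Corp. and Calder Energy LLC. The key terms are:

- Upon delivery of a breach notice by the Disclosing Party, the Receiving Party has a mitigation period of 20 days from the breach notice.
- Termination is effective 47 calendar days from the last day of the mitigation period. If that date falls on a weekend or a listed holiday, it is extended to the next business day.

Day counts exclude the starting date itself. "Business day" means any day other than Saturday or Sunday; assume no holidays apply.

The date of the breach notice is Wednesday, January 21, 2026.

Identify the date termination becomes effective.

The last day of the mitigation period: 20 calendar days after January 21, 2026 is February 10, 2026.
Adding 47 calendar days to February 10, 2026 gives March 29, 2026, which is the date termination becomes effective. That falls on a Sunday, so it rolls to the next business day, Monday, March 30, 2026.

March 30, 2026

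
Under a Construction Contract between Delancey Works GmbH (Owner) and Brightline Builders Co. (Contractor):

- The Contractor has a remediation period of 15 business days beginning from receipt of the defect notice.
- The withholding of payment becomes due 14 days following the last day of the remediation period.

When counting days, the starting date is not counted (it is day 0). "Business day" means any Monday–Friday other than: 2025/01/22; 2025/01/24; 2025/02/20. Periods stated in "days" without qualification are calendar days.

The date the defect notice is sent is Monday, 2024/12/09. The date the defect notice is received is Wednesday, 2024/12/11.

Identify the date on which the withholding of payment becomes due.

The last day of the remediation period: 15 business days after Wednesday, 2024/12/11, skipping weekends — Dec 12, Dec 13, Dec 16, Dec 17, …, Dec 30, Dec 31, Jan 1 — lands on Wednesday, 2025/01/01.
Adding 14 calendar days to 2025/01/01 gives 2025/01/15, which is the date on which the withholding of payment becomes due.

2025/01/15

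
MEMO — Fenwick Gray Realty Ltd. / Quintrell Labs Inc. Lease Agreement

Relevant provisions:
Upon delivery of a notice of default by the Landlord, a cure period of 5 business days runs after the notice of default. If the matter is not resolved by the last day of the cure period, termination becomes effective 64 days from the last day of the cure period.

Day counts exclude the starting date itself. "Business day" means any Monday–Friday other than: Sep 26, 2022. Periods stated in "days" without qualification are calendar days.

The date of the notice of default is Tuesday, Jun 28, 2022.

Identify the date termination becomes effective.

From Tuesday, Jun 28, 2022, 5 business days (Jun 29, Jun 30, Jul 1, Jul 4, Jul 5, skipping weekends) brings us to Tuesday, Jul 5, 2022, which is the last day of the cure period.
The date termination becomes effective: Jul 5, 2022 + 64 days = Sep 7, 2022.

Sep 7, 2022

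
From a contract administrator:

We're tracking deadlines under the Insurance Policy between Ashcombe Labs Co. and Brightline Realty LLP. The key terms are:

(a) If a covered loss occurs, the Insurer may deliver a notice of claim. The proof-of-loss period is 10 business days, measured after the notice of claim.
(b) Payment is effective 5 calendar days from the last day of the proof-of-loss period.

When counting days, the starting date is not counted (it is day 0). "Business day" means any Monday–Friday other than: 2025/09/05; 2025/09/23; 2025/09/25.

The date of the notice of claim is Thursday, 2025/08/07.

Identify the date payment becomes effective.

2025/08/26

From Thursday, 2025/08/07, 10 business days (Aug 8, Aug 11, Aug 12, Aug 13, Aug 14, Aug 15, Aug 18, Aug 19, Aug 20, Aug 21, skipping weekends) brings us to Thursday, 2025/08/21, which is the last day of the proof-of-loss period.
The date payment becomes effective: 5 calendar days after 2025/08/21 is 2025/08/26.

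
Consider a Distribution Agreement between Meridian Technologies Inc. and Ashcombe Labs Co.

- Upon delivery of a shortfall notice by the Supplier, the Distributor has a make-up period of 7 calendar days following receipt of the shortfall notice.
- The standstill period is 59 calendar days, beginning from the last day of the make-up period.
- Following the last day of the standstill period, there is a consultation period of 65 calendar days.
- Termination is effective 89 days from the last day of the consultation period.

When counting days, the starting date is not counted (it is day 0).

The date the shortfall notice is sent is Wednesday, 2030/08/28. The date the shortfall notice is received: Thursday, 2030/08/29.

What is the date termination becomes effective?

2031/04/06

The last day of the make-up period: 2030/08/29 + 7 days = 2030/09/05.
The last day of the standstill period: 59 calendar days after 2030/09/05 is 2030/11/03.
The last day of the consultation period: 2030/11/03 + 65 days = 2031/01/07.
The date termination becomes effective: 2031/01/07 + 89 days = 2031/04/06.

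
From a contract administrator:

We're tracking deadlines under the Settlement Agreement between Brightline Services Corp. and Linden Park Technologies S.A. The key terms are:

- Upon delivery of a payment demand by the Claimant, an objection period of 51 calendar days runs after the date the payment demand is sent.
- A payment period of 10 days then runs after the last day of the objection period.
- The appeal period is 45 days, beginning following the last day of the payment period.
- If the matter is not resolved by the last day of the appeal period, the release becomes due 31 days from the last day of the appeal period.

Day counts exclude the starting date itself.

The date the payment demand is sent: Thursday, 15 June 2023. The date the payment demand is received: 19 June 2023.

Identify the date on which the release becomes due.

The last day of the objection period: 15 June 2023 + 51 days = 5 August 2023.
Adding 10 calendar days to 5 August 2023 gives 15 August 2023, which is the last day of the payment period.
Adding 45 calendar days to 15 August 2023 gives 29 September 2023, which is the last day of the appeal period.
The date on which the release becomes due: 31 calendar days after 29 September 2023 is 30 October 2023.

30 October 2023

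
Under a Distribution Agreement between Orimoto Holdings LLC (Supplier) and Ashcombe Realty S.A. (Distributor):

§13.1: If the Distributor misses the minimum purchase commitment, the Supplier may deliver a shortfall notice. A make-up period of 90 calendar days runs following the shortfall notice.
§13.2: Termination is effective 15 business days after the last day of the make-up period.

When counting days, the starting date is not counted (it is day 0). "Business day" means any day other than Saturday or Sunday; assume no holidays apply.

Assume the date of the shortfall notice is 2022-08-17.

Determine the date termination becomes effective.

2022-12-06

The last day of the make-up period: 90 calendar days after 2022-08-17 is 2022-11-15.
The date termination becomes effective: 15 business days after Tuesday, 2022-11-15, skipping weekends — Nov 16, Nov 17, Nov 18, Nov 21, …, Dec 2, Dec 5, Dec 6 — lands on Tuesday, 2022-12-06.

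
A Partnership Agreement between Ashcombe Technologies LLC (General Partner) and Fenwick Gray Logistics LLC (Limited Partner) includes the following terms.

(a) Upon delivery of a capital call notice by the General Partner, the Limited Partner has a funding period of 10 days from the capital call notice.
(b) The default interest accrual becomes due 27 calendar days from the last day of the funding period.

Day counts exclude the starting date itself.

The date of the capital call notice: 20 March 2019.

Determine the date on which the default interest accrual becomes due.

26 April 2019

The last day of the funding period: 10 calendar days after 20 March 2019 is 30 March 2019.
The date on which the default interest accrual becomes due: 27 calendar days after 30 March 2019 is 26 April 2019.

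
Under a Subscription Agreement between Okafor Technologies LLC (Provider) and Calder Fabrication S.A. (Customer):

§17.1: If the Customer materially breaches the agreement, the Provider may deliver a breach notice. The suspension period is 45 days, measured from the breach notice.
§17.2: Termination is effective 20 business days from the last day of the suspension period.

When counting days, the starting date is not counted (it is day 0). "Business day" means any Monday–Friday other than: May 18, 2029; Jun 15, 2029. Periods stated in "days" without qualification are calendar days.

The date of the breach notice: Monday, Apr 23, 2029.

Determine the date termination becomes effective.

Jul 6, 2029

The last day of the suspension period: Apr 23, 2029 + 45 days = Jun 7, 2029.
From Thursday, Jun 7, 2029, 20 business days (Jun 8, Jun 11, Jun 12, Jun 13, …, Jul 4, Jul 5, Jul 6, skipping weekends and the listed holiday on Jun 15) brings us to Friday, Jul 6, 2029, which is the date termination becomes effective.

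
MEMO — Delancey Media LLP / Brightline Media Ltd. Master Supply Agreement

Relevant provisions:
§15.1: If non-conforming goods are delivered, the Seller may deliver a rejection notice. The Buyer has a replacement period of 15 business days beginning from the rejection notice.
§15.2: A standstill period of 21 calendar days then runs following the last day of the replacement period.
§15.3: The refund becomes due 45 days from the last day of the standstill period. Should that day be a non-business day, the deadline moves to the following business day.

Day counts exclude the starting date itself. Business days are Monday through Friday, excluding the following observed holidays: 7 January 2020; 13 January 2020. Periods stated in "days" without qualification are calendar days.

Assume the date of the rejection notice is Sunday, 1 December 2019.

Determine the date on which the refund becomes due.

The last day of the replacement period: counting 15 business days from Sunday, 1 December 2019 (Dec 2, Dec 3, Dec 4, Dec 5, …, Dec 18, Dec 19, Dec 20, skipping weekends) reaches Friday, 20 December 2019.
Adding 21 calendar days to 20 December 2019 gives 10 January 2020, which is the last day of the standstill period.
The date on which the refund becomes due: 45 calendar days after 10 January 2020 is 24 February 2020. 24 February 2020 is a Monday and is not a listed holiday, so no roll-forward applies.

24 February 2020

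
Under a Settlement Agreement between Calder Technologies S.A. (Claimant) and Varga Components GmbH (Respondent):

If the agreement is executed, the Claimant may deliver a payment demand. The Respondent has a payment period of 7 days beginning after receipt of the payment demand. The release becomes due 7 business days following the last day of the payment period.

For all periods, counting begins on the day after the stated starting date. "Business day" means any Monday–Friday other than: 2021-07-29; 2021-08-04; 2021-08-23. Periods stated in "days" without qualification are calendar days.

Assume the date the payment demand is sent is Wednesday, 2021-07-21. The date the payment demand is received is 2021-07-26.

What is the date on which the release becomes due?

The last day of the payment period: 7 calendar days after 2021-07-26 is 2021-08-02.
The date on which the release becomes due: counting 7 business days from Monday, 2021-08-02 (Aug 3, Aug 5, Aug 6, Aug 9, Aug 10, Aug 11, Aug 12, skipping weekends and the listed holiday on Aug 4) reaches Thursday, 2021-08-12.

2021-08-12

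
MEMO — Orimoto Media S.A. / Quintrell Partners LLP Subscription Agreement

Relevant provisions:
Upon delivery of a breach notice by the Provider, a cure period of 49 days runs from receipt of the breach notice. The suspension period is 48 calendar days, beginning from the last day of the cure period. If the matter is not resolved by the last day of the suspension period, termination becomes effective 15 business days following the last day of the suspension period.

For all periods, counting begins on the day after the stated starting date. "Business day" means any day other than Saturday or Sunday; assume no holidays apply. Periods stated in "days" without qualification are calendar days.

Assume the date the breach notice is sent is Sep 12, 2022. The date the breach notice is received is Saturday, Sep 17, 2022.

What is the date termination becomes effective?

Jan 13, 2023

Adding 49 calendar days to Sep 17, 2022 gives Nov 5, 2022, which is the last day of the cure period.
The last day of the suspension period: Nov 5, 2022 + 48 days = Dec 23, 2022.
From Friday, Dec 23, 2022, 15 business days (Dec 26, Dec 27, Dec 28, Dec 29, …, Jan 11, Jan 12, Jan 13, skipping weekends) brings us to Friday, Jan 13, 2023, which is the date termination becomes effective.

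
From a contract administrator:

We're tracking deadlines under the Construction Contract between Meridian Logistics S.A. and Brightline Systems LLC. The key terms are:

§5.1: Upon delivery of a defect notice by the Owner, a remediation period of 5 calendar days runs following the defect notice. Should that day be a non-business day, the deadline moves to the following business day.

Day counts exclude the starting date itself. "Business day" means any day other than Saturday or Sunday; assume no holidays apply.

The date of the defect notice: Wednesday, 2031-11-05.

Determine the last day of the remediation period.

The last day of the remediation period: 5 calendar days after 2031-11-05 is 2031-11-10. 2031-11-10 is a Monday, so no roll-forward applies.

2031-11-10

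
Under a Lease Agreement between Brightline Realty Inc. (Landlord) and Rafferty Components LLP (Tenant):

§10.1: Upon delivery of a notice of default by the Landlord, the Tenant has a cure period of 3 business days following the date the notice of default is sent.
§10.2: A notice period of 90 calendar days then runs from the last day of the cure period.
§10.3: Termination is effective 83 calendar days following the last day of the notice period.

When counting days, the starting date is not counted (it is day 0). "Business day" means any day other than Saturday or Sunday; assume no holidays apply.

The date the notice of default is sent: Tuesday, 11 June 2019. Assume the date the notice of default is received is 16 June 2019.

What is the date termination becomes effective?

4 December 2019

The last day of the cure period: 3 business days after Tuesday, 11 June 2019, skipping weekends — Jun 12, Jun 13, Jun 14 — lands on Friday, 14 June 2019.
The last day of the notice period: 90 calendar days after 14 June 2019 is 12 September 2019.
Adding 83 calendar days to 12 September 2019 gives 4 December 2019, which is the date termination becomes effective.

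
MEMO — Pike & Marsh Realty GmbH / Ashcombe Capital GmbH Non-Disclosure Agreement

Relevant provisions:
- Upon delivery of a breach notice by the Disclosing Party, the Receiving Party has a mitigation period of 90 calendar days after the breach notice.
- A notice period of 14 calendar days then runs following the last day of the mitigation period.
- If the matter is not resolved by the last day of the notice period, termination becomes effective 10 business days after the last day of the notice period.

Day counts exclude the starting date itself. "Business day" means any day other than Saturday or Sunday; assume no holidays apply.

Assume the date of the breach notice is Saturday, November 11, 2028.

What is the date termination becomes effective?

March 9, 2029

The last day of the mitigation period: November 11, 2028 + 90 days = February 9, 2029.
Adding 14 calendar days to February 9, 2029 gives February 23, 2029, which is the last day of the notice period.
The date termination becomes effective: counting 10 business days from Friday, February 23, 2029 (Feb 26, Feb 27, Feb 28, Mar 1, Mar 2, Mar 5, Mar 6, Mar 7, Mar 8, Mar 9, skipping weekends) reaches Friday, March 9, 2029.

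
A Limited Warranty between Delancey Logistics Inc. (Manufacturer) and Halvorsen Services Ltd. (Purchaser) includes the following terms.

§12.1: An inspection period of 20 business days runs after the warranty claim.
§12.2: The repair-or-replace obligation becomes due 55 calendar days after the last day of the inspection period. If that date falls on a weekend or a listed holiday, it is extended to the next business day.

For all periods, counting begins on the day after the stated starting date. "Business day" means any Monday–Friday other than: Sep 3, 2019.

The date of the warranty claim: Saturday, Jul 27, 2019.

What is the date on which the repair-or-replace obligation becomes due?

The last day of the inspection period: 20 business days after Saturday, Jul 27, 2019, skipping weekends — Jul 29, Jul 30, Jul 31, Aug 1, …, Aug 21, Aug 22, Aug 23 — lands on Friday, Aug 23, 2019.
The date on which the repair-or-replace obligation becomes due: 55 calendar days after Aug 23, 2019 is Oct 17, 2019. Oct 17, 2019 is a Thursday and is not a listed holiday, so no roll-forward applies.

Oct 17, 2019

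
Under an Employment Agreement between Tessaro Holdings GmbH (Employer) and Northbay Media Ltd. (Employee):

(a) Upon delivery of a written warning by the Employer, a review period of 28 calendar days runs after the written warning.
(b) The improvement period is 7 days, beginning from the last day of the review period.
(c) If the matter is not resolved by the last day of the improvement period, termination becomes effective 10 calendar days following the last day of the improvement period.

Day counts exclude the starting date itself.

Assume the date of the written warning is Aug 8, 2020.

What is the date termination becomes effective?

Sep 22, 2020

The last day of the review period: 28 calendar days after Aug 8, 2020 is Sep 5, 2020.
The last day of the improvement period: Sep 5, 2020 + 7 days = Sep 12, 2020.
The date termination becomes effective: Sep 12, 2020 + 10 days = Sep 22, 2020.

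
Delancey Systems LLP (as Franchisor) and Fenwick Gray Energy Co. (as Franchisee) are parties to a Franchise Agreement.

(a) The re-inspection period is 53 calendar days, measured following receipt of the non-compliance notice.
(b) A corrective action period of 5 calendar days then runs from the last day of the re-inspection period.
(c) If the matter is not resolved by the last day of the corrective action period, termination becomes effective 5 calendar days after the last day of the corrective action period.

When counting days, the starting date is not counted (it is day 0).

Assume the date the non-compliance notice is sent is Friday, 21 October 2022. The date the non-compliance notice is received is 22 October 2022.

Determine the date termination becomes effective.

Adding 53 calendar days to 22 October 2022 gives 14 December 2022, which is the last day of the re-inspection period.
Adding 5 calendar days to 14 December 2022 gives 19 December 2022, which is the last day of the corrective action period.
The date termination becomes effective: 5 calendar days after 19 December 2022 is 24 December 2022.

24 December 2022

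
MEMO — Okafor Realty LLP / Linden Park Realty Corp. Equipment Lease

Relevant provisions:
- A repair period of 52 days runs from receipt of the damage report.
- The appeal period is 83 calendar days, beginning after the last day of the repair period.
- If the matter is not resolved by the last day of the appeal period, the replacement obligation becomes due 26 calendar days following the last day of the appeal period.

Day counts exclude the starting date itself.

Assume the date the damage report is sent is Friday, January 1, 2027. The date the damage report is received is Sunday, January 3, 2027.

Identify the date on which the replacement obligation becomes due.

Adding 52 calendar days to January 3, 2027 gives February 24, 2027, which is the last day of the repair period.
The last day of the appeal period: February 24, 2027 + 83 days = May 18, 2027.
The date on which the replacement obligation becomes due: 26 calendar days after May 18, 2027 is June 13, 2027.

June 13, 2027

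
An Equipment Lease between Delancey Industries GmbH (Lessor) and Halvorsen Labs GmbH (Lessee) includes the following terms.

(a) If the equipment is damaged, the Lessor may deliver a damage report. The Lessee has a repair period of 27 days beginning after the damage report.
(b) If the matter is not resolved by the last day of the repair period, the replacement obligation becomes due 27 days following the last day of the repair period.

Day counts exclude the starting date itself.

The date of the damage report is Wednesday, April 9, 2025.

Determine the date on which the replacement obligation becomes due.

The last day of the repair period: April 9, 2025 + 27 days = May 6, 2025.
The date on which the replacement obligation becomes due: May 6, 2025 + 27 days = June 2, 2025.

June 2, 2025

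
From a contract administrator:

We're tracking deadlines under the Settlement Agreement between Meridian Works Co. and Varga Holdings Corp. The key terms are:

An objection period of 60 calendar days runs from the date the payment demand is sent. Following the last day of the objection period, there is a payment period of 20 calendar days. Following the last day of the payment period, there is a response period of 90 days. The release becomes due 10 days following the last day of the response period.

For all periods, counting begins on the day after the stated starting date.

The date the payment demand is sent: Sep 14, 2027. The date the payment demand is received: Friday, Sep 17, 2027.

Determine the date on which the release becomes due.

Mar 12, 2028

The last day of the objection period: 60 calendar days after Sep 14, 2027 is Nov 13, 2027.
The last day of the payment period: Nov 13, 2027 + 20 days = Dec 3, 2027.
The last day of the response period: Dec 3, 2027 + 90 days = Mar 2, 2028.
The date on which the release becomes due: Mar 2, 2028 + 10 days = Mar 12, 2028.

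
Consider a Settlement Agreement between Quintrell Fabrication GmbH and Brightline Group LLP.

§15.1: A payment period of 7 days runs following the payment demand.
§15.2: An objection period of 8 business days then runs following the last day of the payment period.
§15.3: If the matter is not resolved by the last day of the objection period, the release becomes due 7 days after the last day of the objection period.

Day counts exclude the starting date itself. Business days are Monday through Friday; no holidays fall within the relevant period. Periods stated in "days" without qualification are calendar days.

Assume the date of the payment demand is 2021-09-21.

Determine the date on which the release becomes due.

2021-10-15

The last day of the payment period: 7 calendar days after 2021-09-21 is 2021-09-28.
The last day of the objection period: 8 business days after Tuesday, 2021-09-28, skipping weekends — Sep 29, Sep 30, Oct 1, Oct 4, Oct 5, Oct 6, Oct 7, Oct 8 — lands on Friday, 2021-10-08.
Adding 7 calendar days to 2021-10-08 gives 2021-10-15, which is the date on which the release becomes due.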